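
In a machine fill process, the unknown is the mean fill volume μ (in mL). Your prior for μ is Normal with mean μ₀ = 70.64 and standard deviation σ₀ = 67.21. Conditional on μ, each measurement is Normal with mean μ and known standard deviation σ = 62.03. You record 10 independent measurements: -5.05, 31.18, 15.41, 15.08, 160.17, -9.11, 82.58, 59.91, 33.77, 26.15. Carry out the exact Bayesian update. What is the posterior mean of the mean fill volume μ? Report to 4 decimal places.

For Normal data with known variance σ², a Normal(μ₀, σ₀²) prior on μ is conjugate. Posterior precision = 1/σ₀² + n/σ²; posterior mean is the precision-weighted average of μ₀ and x̄.
Σxᵢ = (-5.05) + 31.18 + 15.41 + 15.08 + 160.17 + (-9.11) + 82.58 + 59.91 + 33.77 + 26.15 = 410.09, so n·x̄ = 410.09.
σ₀² = 67.21² = 4517.1841, σ² = 62.03² = 3847.7209; σ² + n·σ₀² = 3847.7209 + 10·4517.1841 = 49019.5619.
Posterior mean = (μ₀/σ₀² + n·x̄/σ²)/(1/σ₀² + n/σ²) = (σ²·μ₀ + σ₀²·n·x̄)/(σ² + n·σ₀²) = (3847.7209·70.64 + 4517.1841·410.09)/49019.5619 = 2124255.031945/49019.5619 = 43.3348.

43.3348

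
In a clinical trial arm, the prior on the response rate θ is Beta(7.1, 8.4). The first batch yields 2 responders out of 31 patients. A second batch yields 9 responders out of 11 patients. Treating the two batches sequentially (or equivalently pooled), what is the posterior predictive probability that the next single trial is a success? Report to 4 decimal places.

0.3148

The Beta prior is conjugate to a Binomial/Bernoulli likelihood; the update adds successes to α and failures to β.
After batch 1: Beta(7.1+2, 8.4+29) = Beta(9.1, 37.4).
After batch 2: Beta(9.1+9, 37.4+2) = Beta(18.1, 39.4).
For a single future Bernoulli trial, P(success | data) = α/(α+β) = 0.3148.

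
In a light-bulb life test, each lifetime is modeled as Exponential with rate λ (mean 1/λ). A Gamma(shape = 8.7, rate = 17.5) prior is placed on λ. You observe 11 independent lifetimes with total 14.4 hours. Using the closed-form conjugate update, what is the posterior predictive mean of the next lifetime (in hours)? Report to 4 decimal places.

With a Gamma(shape α, rate β) prior on the exponential rate λ, the posterior after n observations with total T = Σxᵢ is Gamma(α+n, β+T).
Posterior: Gamma(8.7+11, 17.5+14.4) = Gamma(19.7, 31.9).
The predictive distribution for the next observation is Lomax; its mean is β/(α−1) = 31.9/18.7 = 1.7059.

1.7059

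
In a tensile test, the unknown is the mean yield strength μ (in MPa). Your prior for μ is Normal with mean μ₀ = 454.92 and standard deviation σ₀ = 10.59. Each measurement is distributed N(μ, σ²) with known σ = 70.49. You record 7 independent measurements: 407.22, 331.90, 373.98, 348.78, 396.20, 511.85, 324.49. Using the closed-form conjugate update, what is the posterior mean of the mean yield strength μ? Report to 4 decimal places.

445.3691

For Normal data with known variance σ², a Normal(μ₀, σ₀²) prior on μ is conjugate. Posterior precision = 1/σ₀² + n/σ²; posterior mean is the precision-weighted average of μ₀ and x̄.
Σxᵢ = 407.22 + 331.90 + 373.98 + 348.78 + 396.20 + 511.85 + 324.49 = 2694.42, so n·x̄ = 2694.42.
σ₀² = 10.59² = 112.1481, σ² = 70.49² = 4968.8401; σ² + n·σ₀² = 4968.8401 + 7·112.1481 = 5753.8768.
Posterior mean = (μ₀/σ₀² + n·x̄/σ²)/(1/σ₀² + n/σ²) = (σ²·μ₀ + σ₀²·n·x̄)/(σ² + n·σ₀²) = (4968.8401·454.92 + 112.1481·2694.42)/5753.8768 = 2562598.821894/5753.8768 = 445.3691.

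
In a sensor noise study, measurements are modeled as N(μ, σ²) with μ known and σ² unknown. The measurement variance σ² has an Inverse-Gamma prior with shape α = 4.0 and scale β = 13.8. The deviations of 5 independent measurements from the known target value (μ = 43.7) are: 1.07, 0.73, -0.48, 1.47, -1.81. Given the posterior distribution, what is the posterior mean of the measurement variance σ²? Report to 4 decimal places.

With known mean μ and an Inverse-Gamma(α, β) prior on σ², the Normal likelihood is conjugate: posterior is Inv-Gamma(α + n/2, β + Σ(xᵢ−μ)²/2).
Σ(xᵢ−μ)² = (1.07)² + (0.73)² + (-0.48)² + (1.47)² + (-1.81)² = 7.3452.
Posterior: Inv-Gamma(4.0 + 5/2, 13.8 + 7.3452/2) = Inv-Gamma(6.50, 17.47260).
E[σ²|data] = β/(α−1) = 17.47260/5.50 = 3.1768.

3.1768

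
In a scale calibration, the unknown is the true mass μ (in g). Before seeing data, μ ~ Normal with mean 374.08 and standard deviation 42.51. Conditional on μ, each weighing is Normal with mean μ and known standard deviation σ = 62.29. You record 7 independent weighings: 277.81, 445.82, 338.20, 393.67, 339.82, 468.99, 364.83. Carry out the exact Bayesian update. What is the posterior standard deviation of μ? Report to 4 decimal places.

20.5957

For Normal data with known variance σ², a Normal(μ₀, σ₀²) prior on μ is conjugate. Posterior precision = 1/σ₀² + n/σ²; posterior mean is the precision-weighted average of μ₀ and x̄.
σ₀² = 42.51² = 1807.1001, σ² = 62.29² = 3880.0441; σ² + n·σ₀² = 3880.0441 + 7·1807.1001 = 16529.7448.
Posterior precision = 1/σ₀² + n/σ² = 1/1807.1001 + 7/3880.0441 = (σ² + n·σ₀²)/(σ₀²σ²) = 16529.7448/(1807.1001·3880.0441); posterior variance σₙ² = σ₀²σ²/(σ² + n·σ₀²) = 1807.1001·3880.0441/16529.7448 = 424.182476.
Posterior SD = √σₙ² = √(1807.1001·3880.0441/16529.7448) = 20.5957.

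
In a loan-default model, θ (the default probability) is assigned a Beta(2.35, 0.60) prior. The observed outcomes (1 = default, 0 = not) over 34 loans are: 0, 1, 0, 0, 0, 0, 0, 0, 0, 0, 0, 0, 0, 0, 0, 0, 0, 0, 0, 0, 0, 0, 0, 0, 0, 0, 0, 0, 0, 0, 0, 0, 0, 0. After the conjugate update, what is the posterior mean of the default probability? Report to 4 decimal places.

The Beta prior is conjugate to a Binomial/Bernoulli likelihood; the update adds successes to α and failures to β.
Posterior: Beta(α+k, β+n−k) = Beta(2.35+1, 0.60+33) = Beta(3.35, 33.60).
Posterior mean = α/(α+β) = 3.35/36.95 = 0.0907.

0.0907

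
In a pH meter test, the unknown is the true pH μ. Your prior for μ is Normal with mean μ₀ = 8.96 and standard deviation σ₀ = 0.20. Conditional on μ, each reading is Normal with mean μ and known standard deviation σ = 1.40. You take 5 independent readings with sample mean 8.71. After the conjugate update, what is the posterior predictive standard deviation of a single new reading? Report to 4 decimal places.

1.4129

For Normal data with known variance σ², a Normal(μ₀, σ₀²) prior on μ is conjugate. Posterior precision = 1/σ₀² + n/σ²; posterior mean is the precision-weighted average of μ₀ and x̄.
σ₀² = 0.20² = 0.04, σ² = 1.40² = 1.96; σ² + n·σ₀² = 1.96 + 5·0.04 = 2.16.
Posterior precision = 1/σ₀² + n/σ² = 1/0.04 + 5/1.96 = (σ² + n·σ₀²)/(σ₀²σ²) = 2.16/(0.04·1.96); posterior variance σₙ² = σ₀²σ²/(σ² + n·σ₀²) = 0.04·1.96/2.16 = 0.036296.
Predictive variance for one new observation = σₙ² + σ² = 0.04·1.96/2.16 + 1.96 = σ²·(σ₀² + 2.16)/2.16 = 1.96·2.2/2.16 = 1.996296; SD = √(1.96·2.2/2.16) = 1.4129.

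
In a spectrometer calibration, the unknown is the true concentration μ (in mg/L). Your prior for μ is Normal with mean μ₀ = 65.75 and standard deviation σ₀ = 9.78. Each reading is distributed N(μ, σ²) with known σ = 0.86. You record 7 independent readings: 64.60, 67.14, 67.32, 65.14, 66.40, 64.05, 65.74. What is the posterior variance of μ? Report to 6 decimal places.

For Normal data with known variance σ², a Normal(μ₀, σ₀²) prior on μ is conjugate. Posterior precision = 1/σ₀² + n/σ²; posterior mean is the precision-weighted average of μ₀ and x̄.
σ₀² = 9.78² = 95.6484, σ² = 0.86² = 0.7396; σ² + n·σ₀² = 0.7396 + 7·95.6484 = 670.2784.
Posterior precision = 1/σ₀² + n/σ² = 1/95.6484 + 7/0.7396 = (σ² + n·σ₀²)/(σ₀²σ²) = 670.2784/(95.6484·0.7396); posterior variance σₙ² = σ₀²σ²/(σ² + n·σ₀²) = 95.6484·0.7396/670.2784 = 0.105541.

0.105541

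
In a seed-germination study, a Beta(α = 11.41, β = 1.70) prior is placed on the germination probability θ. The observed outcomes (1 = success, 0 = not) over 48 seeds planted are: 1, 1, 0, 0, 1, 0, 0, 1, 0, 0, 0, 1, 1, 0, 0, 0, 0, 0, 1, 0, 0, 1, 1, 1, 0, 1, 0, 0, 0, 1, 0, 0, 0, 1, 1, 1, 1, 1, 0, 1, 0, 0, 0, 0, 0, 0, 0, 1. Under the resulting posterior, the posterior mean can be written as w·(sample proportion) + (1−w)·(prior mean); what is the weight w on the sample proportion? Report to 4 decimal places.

0.7855

The Beta prior is conjugate to a Binomial/Bernoulli likelihood; the update adds successes to α and failures to β.
Posterior mean = (α₀+k)/(α₀+β₀+n) = [n/(α₀+β₀+n)]·(k/n) + [(α₀+β₀)/(α₀+β₀+n)]·α₀/(α₀+β₀), so only n and the prior enter the weight.
The weight on the data is w = n/(α₀+β₀+n) = 48/(11.41+1.70+48) = 48/61.11 = 0.7855.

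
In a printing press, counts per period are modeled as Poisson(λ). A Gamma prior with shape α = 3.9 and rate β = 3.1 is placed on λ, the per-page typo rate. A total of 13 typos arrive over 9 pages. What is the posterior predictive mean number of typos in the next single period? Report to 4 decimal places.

With a Gamma(shape α, rate β) prior, the Poisson likelihood is conjugate: the posterior is Gamma(α + ΣXᵢ, β + n).
Posterior: Gamma(α+S, β+n) = Gamma(3.9+13, 3.1+9) = Gamma(16.9, 12.1).
The predictive distribution for one future period is NegBinom with mean α/β = 1.3967.

1.3967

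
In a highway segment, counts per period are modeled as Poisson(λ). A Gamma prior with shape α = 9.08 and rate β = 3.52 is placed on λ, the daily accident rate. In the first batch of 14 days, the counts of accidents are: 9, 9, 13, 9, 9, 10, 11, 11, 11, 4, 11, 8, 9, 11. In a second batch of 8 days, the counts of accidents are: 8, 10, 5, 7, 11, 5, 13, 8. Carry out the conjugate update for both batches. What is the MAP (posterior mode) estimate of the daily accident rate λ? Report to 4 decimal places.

With a Gamma(shape α, rate β) prior, the Poisson likelihood is conjugate: the posterior is Gamma(α + ΣXᵢ, β + n).
Batch 1: sum of counts S = 135 over n = 14 days.
After batch 1: Gamma(α+S, β+n) = Gamma(9.08+135, 3.52+14) = Gamma(144.08, 17.52).
Batch 2: sum of counts S = 67 over n = 8 days.
After batch 2: Gamma(α+S, β+n) = Gamma(144.08+67, 17.52+8) = Gamma(211.08, 25.52).
Mode of Gamma(α,β) for α≥1 is (α−1)/β = 210.08/25.52 = 8.2320.

8.2320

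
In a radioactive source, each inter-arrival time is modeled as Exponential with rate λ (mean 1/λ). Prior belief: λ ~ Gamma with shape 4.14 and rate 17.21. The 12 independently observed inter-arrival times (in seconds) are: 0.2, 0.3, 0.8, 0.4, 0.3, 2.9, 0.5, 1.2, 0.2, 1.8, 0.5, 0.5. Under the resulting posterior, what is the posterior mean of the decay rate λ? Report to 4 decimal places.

With a Gamma(shape α, rate β) prior on the exponential rate λ, the posterior after n observations with total T = Σxᵢ is Gamma(α+n, β+T).
Sum of observations T = 9.6 seconds; n = 12.
Posterior: Gamma(4.14+12, 17.21+9.6) = Gamma(16.14, 26.81).
Posterior mean of λ = α/β = 16.14/26.81 = 0.6020.

0.6020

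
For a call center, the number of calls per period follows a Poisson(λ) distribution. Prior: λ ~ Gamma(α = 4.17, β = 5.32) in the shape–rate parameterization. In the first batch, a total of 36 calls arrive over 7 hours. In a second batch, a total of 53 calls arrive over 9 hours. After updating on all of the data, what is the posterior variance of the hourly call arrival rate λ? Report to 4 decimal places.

With a Gamma(shape α, rate β) prior, the Poisson likelihood is conjugate: the posterior is Gamma(α + ΣXᵢ, β + n).
After batch 1: Gamma(α+S, β+n) = Gamma(4.17+36, 5.32+7) = Gamma(40.17, 12.32).
After batch 2: Gamma(α+S, β+n) = Gamma(40.17+53, 12.32+9) = Gamma(93.17, 21.32).
Var = α/β² = 93.17/21.32² = 0.2050.

0.2050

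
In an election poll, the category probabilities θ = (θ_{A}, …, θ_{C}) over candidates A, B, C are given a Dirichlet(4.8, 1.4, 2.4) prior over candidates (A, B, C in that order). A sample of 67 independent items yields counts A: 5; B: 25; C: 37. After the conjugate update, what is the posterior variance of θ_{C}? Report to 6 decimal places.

The Dirichlet prior is conjugate to the Multinomial likelihood: each posterior αⱼ = prior αⱼ + observed count nⱼ.
Posterior concentration: (9.8, 26.4, 39.4), total = 75.6.
Var[θ_j] = α_j(Σα−α_j)/((Σα)²(Σα+1)) = 39.4·36.2/(75.6²·76.6) = 0.003258.

0.003258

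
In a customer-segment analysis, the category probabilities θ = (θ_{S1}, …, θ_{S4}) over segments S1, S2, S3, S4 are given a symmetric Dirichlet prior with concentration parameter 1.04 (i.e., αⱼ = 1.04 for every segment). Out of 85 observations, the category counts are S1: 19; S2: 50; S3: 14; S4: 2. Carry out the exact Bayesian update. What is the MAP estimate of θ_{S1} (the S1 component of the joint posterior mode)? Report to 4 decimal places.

0.2236

The Dirichlet prior is conjugate to the Multinomial likelihood: each posterior αⱼ = prior αⱼ + observed count nⱼ.
Posterior concentration: (20.04, 51.04, 15.04, 3.04), total = 89.16.
Joint mode component: (α_{S1}−1)/(Σα−K) = 19.04/85.16 = 0.2236.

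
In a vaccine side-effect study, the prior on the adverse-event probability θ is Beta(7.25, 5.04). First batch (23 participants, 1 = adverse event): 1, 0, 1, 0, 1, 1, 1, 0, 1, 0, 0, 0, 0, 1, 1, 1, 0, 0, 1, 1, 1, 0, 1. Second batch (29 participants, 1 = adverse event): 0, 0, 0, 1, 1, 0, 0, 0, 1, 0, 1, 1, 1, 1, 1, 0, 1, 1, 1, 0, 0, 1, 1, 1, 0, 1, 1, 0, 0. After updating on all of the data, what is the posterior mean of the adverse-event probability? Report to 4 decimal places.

0.5639

The Beta prior is conjugate to a Binomial/Bernoulli likelihood; the update adds successes to α and failures to β.
After batch 1: Beta(7.25+13, 5.04+10) = Beta(20.25, 15.04).
After batch 2: Beta(20.25+16, 15.04+13) = Beta(36.25, 28.04).
Posterior mean = α/(α+β) = 36.25/64.29 = 0.5639.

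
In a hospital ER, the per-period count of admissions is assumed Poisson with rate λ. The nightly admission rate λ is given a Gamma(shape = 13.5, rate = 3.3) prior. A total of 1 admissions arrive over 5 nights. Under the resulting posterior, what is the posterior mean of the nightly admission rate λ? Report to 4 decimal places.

1.7470

With a Gamma(shape α, rate β) prior, the Poisson likelihood is conjugate: the posterior is Gamma(α + ΣXᵢ, β + n).
Posterior: Gamma(α+S, β+n) = Gamma(13.5+1, 3.3+5) = Gamma(14.5, 8.3).
Posterior mean = α/β = 14.5/8.3 = 1.7470.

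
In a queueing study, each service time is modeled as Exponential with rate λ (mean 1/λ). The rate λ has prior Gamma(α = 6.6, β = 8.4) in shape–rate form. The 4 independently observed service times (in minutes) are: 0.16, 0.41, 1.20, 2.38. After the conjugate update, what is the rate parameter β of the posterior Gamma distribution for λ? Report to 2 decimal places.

With a Gamma(shape α, rate β) prior on the exponential rate λ, the posterior after n observations with total T = Σxᵢ is Gamma(α+n, β+T).
Sum of observations T = 4.15 minutes; n = 4.
Posterior: Gamma(6.6+4, 8.4+4.15) = Gamma(10.6, 12.55).
Posterior β = 12.55.

12.55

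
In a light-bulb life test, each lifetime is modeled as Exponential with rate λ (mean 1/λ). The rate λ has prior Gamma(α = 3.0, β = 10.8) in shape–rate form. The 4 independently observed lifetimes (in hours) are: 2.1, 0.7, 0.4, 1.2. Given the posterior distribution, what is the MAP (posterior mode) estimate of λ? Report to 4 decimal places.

With a Gamma(shape α, rate β) prior on the exponential rate λ, the posterior after n observations with total T = Σxᵢ is Gamma(α+n, β+T).
Sum of observations T = 4.4 hours; n = 4.
Posterior: Gamma(3.0+4, 10.8+4.4) = Gamma(7.0, 15.2).
Mode = (α−1)/β = 0.3947.

0.3947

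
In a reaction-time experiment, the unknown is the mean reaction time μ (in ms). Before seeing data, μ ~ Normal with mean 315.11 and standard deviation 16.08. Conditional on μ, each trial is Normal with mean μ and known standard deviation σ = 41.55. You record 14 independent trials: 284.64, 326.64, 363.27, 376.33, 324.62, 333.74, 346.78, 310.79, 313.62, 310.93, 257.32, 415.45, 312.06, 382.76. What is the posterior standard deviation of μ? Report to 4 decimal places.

For Normal data with known variance σ², a Normal(μ₀, σ₀²) prior on μ is conjugate. Posterior precision = 1/σ₀² + n/σ²; posterior mean is the precision-weighted average of μ₀ and x̄.
σ₀² = 16.08² = 258.5664, σ² = 41.55² = 1726.4025; σ² + n·σ₀² = 1726.4025 + 14·258.5664 = 5346.3321.
Posterior precision = 1/σ₀² + n/σ² = 1/258.5664 + 14/1726.4025 = (σ² + n·σ₀²)/(σ₀²σ²) = 5346.3321/(258.5664·1726.4025); posterior variance σₙ² = σ₀²σ²/(σ² + n·σ₀²) = 258.5664·1726.4025/5346.3321 = 83.494566.
Posterior SD = √σₙ² = √(258.5664·1726.4025/5346.3321) = 9.1375.

9.1375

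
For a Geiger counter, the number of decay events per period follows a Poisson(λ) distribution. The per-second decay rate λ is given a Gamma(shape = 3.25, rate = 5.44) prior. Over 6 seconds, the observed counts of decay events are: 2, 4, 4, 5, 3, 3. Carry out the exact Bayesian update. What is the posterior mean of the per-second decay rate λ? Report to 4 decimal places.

With a Gamma(shape α, rate β) prior, the Poisson likelihood is conjugate: the posterior is Gamma(α + ΣXᵢ, β + n).
Sum of counts S = 21 over n = 6 seconds.
Posterior: Gamma(α+S, β+n) = Gamma(3.25+21, 5.44+6) = Gamma(24.25, 11.44).
Posterior mean = α/β = 24.25/11.44 = 2.1198.

2.1198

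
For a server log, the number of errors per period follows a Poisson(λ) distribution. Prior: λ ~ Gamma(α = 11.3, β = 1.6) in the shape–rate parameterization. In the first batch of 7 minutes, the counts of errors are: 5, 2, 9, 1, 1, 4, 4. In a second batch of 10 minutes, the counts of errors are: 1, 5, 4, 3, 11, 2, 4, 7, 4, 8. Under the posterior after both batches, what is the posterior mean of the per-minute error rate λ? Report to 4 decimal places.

4.6398

With a Gamma(shape α, rate β) prior, the Poisson likelihood is conjugate: the posterior is Gamma(α + ΣXᵢ, β + n).
Batch 1: sum of counts S = 26 over n = 7 minutes.
After batch 1: Gamma(α+S, β+n) = Gamma(11.3+26, 1.6+7) = Gamma(37.3, 8.6).
Batch 2: sum of counts S = 49 over n = 10 minutes.
After batch 2: Gamma(α+S, β+n) = Gamma(37.3+49, 8.6+10) = Gamma(86.3, 18.6).
Posterior mean = α/β = 86.3/18.6 = 4.6398.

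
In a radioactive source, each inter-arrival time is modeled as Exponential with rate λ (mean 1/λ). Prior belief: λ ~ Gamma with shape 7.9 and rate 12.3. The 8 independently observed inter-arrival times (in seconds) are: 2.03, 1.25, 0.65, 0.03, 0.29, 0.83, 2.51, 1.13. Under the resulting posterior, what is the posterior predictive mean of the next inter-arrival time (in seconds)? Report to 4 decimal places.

1.4107

With a Gamma(shape α, rate β) prior on the exponential rate λ, the posterior after n observations with total T = Σxᵢ is Gamma(α+n, β+T).
Sum of observations T = 8.72 seconds; n = 8.
Posterior: Gamma(7.9+8, 12.3+8.72) = Gamma(15.9, 21.02).
The predictive distribution for the next observation is Lomax; its mean is β/(α−1) = 21.02/14.9 = 1.4107.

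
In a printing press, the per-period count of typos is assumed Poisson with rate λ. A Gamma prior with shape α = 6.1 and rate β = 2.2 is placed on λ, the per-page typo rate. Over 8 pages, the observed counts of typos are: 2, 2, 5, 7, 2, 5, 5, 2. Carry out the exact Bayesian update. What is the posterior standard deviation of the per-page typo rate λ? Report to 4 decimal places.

0.5891

With a Gamma(shape α, rate β) prior, the Poisson likelihood is conjugate: the posterior is Gamma(α + ΣXᵢ, β + n).
Sum of counts S = 30 over n = 8 pages.
Posterior: Gamma(α+S, β+n) = Gamma(6.1+30, 2.2+8) = Gamma(36.1, 10.2).
SD = √α/β = √36.1/10.2 = 0.5891.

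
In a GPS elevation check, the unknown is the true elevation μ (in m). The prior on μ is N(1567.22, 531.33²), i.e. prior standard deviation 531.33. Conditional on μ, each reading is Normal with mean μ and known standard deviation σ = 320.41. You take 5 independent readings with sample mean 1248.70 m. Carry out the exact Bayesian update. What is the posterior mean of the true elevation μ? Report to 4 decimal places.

For Normal data with known variance σ², a Normal(μ₀, σ₀²) prior on μ is conjugate. Posterior precision = 1/σ₀² + n/σ²; posterior mean is the precision-weighted average of μ₀ and x̄.
n·x̄ = 5·1248.70 = 6243.5.
σ₀² = 531.33² = 282311.5689, σ² = 320.41² = 102662.5681; σ² + n·σ₀² = 102662.5681 + 5·282311.5689 = 1514220.4126.
Posterior mean = (μ₀/σ₀² + n·x̄/σ²)/(1/σ₀² + n/σ²) = (σ²·μ₀ + σ₀²·n·x̄)/(σ² + n·σ₀²) = (102662.5681·1567.22 + 282311.5689·6243.5)/1514220.4126 = 1923507110.404832/1514220.4126 = 1270.2953.

1270.2953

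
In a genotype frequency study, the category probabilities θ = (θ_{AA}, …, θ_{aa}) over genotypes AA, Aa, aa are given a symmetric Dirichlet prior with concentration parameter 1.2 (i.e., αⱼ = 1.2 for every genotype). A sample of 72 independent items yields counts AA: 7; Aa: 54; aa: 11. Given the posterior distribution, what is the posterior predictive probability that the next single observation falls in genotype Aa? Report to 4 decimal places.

The Dirichlet prior is conjugate to the Multinomial likelihood: each posterior αⱼ = prior αⱼ + observed count nⱼ.
Posterior concentration: (8.2, 55.2, 12.2), total = 75.6.
P(next = Aa | data) = α_{Aa}/Σα = 0.7302.

0.7302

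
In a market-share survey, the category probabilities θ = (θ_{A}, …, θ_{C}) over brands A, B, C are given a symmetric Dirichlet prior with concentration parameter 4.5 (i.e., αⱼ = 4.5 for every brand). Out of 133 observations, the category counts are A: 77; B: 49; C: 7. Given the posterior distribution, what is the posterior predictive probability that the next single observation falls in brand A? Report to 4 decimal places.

0.5563

The Dirichlet prior is conjugate to the Multinomial likelihood: each posterior αⱼ = prior αⱼ + observed count nⱼ.
Posterior concentration: (81.5, 53.5, 11.5), total = 146.5.
P(next = A | data) = α_{A}/Σα = 0.5563.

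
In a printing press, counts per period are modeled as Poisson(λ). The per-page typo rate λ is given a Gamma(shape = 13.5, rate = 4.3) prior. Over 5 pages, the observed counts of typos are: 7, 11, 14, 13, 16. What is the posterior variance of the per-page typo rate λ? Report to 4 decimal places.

0.8614

With a Gamma(shape α, rate β) prior, the Poisson likelihood is conjugate: the posterior is Gamma(α + ΣXᵢ, β + n).
Sum of counts S = 61 over n = 5 pages.
Posterior: Gamma(α+S, β+n) = Gamma(13.5+61, 4.3+5) = Gamma(74.5, 9.3).
Var = α/β² = 74.5/9.3² = 0.8614.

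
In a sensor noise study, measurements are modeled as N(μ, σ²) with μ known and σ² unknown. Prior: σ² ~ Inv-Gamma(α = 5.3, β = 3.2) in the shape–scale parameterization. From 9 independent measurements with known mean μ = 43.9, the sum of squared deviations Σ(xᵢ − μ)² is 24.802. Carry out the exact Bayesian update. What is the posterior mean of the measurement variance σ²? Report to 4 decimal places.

With known mean μ and an Inverse-Gamma(α, β) prior on σ², the Normal likelihood is conjugate: posterior is Inv-Gamma(α + n/2, β + Σ(xᵢ−μ)²/2).
Posterior: Inv-Gamma(5.3 + 9/2, 3.2 + 24.802/2) = Inv-Gamma(9.80, 15.6010).
E[σ²|data] = β/(α−1) = 15.6010/8.80 = 1.7728.

1.7728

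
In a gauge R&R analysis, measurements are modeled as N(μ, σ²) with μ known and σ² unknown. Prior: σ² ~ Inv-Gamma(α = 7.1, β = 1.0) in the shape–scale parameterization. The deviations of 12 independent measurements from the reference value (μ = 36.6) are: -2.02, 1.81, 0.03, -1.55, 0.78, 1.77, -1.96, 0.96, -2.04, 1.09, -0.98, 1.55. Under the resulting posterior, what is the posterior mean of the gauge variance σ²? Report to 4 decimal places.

With known mean μ and an Inverse-Gamma(α, β) prior on σ², the Normal likelihood is conjugate: posterior is Inv-Gamma(α + n/2, β + Σ(xᵢ−μ)²/2).
Σ(xᵢ−μ)² = (-2.02)² + (1.81)² + (0.03)² + (-1.55)² + (0.78)² + (1.77)² + (-1.96)² + (0.96)² + (-2.04)² + (1.09)² + (-0.98)² + (1.55)² = 26.9770.
Posterior: Inv-Gamma(7.1 + 12/2, 1.0 + 26.9770/2) = Inv-Gamma(13.10, 14.48850).
E[σ²|data] = β/(α−1) = 14.48850/12.10 = 1.1974.

1.1974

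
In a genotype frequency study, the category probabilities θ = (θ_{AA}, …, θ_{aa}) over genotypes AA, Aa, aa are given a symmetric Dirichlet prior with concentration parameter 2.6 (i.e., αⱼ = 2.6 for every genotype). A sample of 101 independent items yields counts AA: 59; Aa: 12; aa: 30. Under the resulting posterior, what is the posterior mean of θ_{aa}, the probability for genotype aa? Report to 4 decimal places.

0.2996

The Dirichlet prior is conjugate to the Multinomial likelihood: each posterior αⱼ = prior αⱼ + observed count nⱼ.
Posterior concentration: (61.6, 14.6, 32.6), total = 108.8.
E[θ_{aa}|data] = α_{aa}/Σα = 32.6/108.8 = 0.2996.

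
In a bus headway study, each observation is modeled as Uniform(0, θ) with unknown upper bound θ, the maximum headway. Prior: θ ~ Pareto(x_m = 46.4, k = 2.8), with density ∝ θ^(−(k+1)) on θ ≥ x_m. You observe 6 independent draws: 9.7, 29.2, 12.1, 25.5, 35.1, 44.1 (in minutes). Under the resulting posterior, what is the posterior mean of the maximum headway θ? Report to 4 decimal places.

A Pareto(scale x_m, shape k) prior on the upper bound θ of Uniform(0, θ) is conjugate: posterior is Pareto(max(x_m, max xᵢ), k + n).
Sample maximum = 44.1; prior scale x_m = 46.4 → posterior scale = max = 46.4.
Posterior shape = 2.8 + 6 = 8.8.
E[θ|data] = k·x_m/(k−1) = 8.8·46.4/7.8 = 52.3487.

52.3487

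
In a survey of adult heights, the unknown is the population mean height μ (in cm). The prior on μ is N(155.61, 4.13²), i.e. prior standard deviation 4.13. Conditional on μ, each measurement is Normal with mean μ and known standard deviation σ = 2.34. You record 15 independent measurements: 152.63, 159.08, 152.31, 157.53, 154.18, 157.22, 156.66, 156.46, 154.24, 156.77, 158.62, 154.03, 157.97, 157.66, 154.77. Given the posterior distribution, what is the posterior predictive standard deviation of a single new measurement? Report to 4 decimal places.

For Normal data with known variance σ², a Normal(μ₀, σ₀²) prior on μ is conjugate. Posterior precision = 1/σ₀² + n/σ²; posterior mean is the precision-weighted average of μ₀ and x̄.
σ₀² = 4.13² = 17.0569, σ² = 2.34² = 5.4756; σ² + n·σ₀² = 5.4756 + 15·17.0569 = 261.3291.
Posterior precision = 1/σ₀² + n/σ² = 1/17.0569 + 15/5.4756 = (σ² + n·σ₀²)/(σ₀²σ²) = 261.3291/(17.0569·5.4756); posterior variance σₙ² = σ₀²σ²/(σ² + n·σ₀²) = 17.0569·5.4756/261.3291 = 0.357391.
Predictive variance for one new observation = σₙ² + σ² = 17.0569·5.4756/261.3291 + 5.4756 = σ²·(σ₀² + 261.3291)/261.3291 = 5.4756·278.386/261.3291 = 5.832991; SD = √(5.4756·278.386/261.3291) = 2.4152.

2.4152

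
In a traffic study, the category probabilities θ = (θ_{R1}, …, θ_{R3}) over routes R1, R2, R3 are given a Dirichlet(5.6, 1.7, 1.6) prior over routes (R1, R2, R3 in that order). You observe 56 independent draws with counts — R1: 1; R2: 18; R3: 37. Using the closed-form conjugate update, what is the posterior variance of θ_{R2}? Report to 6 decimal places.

The Dirichlet prior is conjugate to the Multinomial likelihood: each posterior αⱼ = prior αⱼ + observed count nⱼ.
Posterior concentration: (6.6, 19.7, 38.6), total = 64.9.
Var[θ_j] = α_j(Σα−α_j)/((Σα)²(Σα+1)) = 19.7·45.2/(64.9²·65.9) = 0.003208.

0.003208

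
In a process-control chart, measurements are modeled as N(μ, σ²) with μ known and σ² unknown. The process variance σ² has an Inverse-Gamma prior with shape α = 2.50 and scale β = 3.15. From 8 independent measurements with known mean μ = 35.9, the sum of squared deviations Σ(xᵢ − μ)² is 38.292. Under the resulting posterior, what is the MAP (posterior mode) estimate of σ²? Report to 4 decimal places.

With known mean μ and an Inverse-Gamma(α, β) prior on σ², the Normal likelihood is conjugate: posterior is Inv-Gamma(α + n/2, β + Σ(xᵢ−μ)²/2).
Posterior: Inv-Gamma(2.50 + 8/2, 3.15 + 38.292/2) = Inv-Gamma(6.50, 22.2960).
Mode = β/(α+1) = 22.2960/7.50 = 2.9728.

2.9728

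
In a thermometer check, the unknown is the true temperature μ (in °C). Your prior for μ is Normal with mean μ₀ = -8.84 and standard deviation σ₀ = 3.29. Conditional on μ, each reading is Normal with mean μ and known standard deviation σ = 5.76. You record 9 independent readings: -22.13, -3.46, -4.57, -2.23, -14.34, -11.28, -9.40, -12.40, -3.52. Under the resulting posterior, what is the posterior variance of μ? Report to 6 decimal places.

For Normal data with known variance σ², a Normal(μ₀, σ₀²) prior on μ is conjugate. Posterior precision = 1/σ₀² + n/σ²; posterior mean is the precision-weighted average of μ₀ and x̄.
σ₀² = 3.29² = 10.8241, σ² = 5.76² = 33.1776; σ² + n·σ₀² = 33.1776 + 9·10.8241 = 130.5945.
Posterior precision = 1/σ₀² + n/σ² = 1/10.8241 + 9/33.1776 = (σ² + n·σ₀²)/(σ₀²σ²) = 130.5945/(10.8241·33.1776); posterior variance σₙ² = σ₀²σ²/(σ² + n·σ₀²) = 10.8241·33.1776/130.5945 = 2.749868.

2.749868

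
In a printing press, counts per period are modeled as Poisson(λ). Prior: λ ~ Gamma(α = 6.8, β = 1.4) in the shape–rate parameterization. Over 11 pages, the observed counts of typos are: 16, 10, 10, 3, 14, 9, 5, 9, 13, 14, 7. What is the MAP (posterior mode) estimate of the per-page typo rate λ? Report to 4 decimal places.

With a Gamma(shape α, rate β) prior, the Poisson likelihood is conjugate: the posterior is Gamma(α + ΣXᵢ, β + n).
Sum of counts S = 110 over n = 11 pages.
Posterior: Gamma(α+S, β+n) = Gamma(6.8+110, 1.4+11) = Gamma(116.8, 12.4).
Mode of Gamma(α,β) for α≥1 is (α−1)/β = 115.8/12.4 = 9.3387.

9.3387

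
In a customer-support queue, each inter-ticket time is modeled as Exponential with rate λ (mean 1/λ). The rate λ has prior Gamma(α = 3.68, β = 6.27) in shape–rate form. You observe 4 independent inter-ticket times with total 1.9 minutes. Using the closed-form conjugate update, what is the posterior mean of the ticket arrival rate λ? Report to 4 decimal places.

With a Gamma(shape α, rate β) prior on the exponential rate λ, the posterior after n observations with total T = Σxᵢ is Gamma(α+n, β+T).
Posterior: Gamma(3.68+4, 6.27+1.9) = Gamma(7.68, 8.17).
Posterior mean of λ = α/β = 7.68/8.17 = 0.9400.

0.9400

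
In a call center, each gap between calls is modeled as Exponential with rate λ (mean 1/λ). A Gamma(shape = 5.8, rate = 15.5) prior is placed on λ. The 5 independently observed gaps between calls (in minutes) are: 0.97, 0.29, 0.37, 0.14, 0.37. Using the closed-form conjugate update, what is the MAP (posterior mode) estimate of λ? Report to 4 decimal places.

With a Gamma(shape α, rate β) prior on the exponential rate λ, the posterior after n observations with total T = Σxᵢ is Gamma(α+n, β+T).
Sum of observations T = 2.14 minutes; n = 5.
Posterior: Gamma(5.8+5, 15.5+2.14) = Gamma(10.8, 17.64).
Mode = (α−1)/β = 0.5556.

0.5556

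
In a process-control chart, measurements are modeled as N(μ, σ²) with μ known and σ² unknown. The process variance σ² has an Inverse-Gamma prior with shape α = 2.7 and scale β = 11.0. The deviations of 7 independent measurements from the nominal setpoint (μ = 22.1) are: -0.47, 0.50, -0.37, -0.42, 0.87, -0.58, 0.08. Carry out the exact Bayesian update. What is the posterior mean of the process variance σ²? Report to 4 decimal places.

2.2965

With known mean μ and an Inverse-Gamma(α, β) prior on σ², the Normal likelihood is conjugate: posterior is Inv-Gamma(α + n/2, β + Σ(xᵢ−μ)²/2).
Σ(xᵢ−μ)² = (-0.47)² + (0.50)² + (-0.37)² + (-0.42)² + (0.87)² + (-0.58)² + (0.08)² = 1.8839.
Posterior: Inv-Gamma(2.7 + 7/2, 11.0 + 1.8839/2) = Inv-Gamma(6.20, 11.94195).
E[σ²|data] = β/(α−1) = 11.94195/5.20 = 2.2965.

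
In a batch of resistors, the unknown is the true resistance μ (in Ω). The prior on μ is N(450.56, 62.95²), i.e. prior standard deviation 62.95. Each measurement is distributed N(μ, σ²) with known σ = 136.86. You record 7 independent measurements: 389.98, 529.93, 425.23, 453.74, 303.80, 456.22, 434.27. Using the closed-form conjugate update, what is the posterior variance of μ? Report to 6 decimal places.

1597.260751

For Normal data with known variance σ², a Normal(μ₀, σ₀²) prior on μ is conjugate. Posterior precision = 1/σ₀² + n/σ²; posterior mean is the precision-weighted average of μ₀ and x̄.
σ₀² = 62.95² = 3962.7025, σ² = 136.86² = 18730.6596; σ² + n·σ₀² = 18730.6596 + 7·3962.7025 = 46469.5771.
Posterior precision = 1/σ₀² + n/σ² = 1/3962.7025 + 7/18730.6596 = (σ² + n·σ₀²)/(σ₀²σ²) = 46469.5771/(3962.7025·18730.6596); posterior variance σₙ² = σ₀²σ²/(σ² + n·σ₀²) = 3962.7025·18730.6596/46469.5771 = 1597.260751.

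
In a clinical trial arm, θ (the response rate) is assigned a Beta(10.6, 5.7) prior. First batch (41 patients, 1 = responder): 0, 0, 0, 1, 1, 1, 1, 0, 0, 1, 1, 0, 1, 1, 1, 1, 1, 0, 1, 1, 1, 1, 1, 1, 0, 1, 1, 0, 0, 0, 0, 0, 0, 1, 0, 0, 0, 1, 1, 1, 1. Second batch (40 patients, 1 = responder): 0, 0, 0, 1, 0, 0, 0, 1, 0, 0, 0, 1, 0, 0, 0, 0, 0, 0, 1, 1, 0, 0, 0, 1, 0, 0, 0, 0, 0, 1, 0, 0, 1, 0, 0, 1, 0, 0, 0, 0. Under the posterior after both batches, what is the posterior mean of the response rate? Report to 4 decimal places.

0.4481

The Beta prior is conjugate to a Binomial/Bernoulli likelihood; the update adds successes to α and failures to β.
After batch 1: Beta(10.6+24, 5.7+17) = Beta(34.6, 22.7).
After batch 2: Beta(34.6+9, 22.7+31) = Beta(43.6, 53.7).
Posterior mean = α/(α+β) = 43.6/97.3 = 0.4481.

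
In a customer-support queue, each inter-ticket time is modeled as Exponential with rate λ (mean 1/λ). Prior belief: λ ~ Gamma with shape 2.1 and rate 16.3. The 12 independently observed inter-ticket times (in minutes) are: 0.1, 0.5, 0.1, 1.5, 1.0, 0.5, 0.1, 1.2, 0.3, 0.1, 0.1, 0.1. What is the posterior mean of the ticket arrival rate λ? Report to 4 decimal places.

With a Gamma(shape α, rate β) prior on the exponential rate λ, the posterior after n observations with total T = Σxᵢ is Gamma(α+n, β+T).
Sum of observations T = 5.6 minutes; n = 12.
Posterior: Gamma(2.1+12, 16.3+5.6) = Gamma(14.1, 21.9).
Posterior mean of λ = α/β = 14.1/21.9 = 0.6438.

0.6438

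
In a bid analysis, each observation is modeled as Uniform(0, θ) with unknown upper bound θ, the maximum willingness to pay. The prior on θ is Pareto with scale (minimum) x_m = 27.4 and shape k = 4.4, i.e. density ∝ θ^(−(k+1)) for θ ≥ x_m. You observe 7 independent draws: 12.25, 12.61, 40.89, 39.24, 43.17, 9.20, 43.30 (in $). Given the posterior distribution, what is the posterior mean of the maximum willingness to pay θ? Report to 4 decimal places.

A Pareto(scale x_m, shape k) prior on the upper bound θ of Uniform(0, θ) is conjugate: posterior is Pareto(max(x_m, max xᵢ), k + n).
Sample maximum = 43.30; prior scale x_m = 27.4 → posterior scale = max = 43.30.
Posterior shape = 4.4 + 7 = 11.4.
E[θ|data] = k·x_m/(k−1) = 11.4·43.30/10.4 = 47.4635.

47.4635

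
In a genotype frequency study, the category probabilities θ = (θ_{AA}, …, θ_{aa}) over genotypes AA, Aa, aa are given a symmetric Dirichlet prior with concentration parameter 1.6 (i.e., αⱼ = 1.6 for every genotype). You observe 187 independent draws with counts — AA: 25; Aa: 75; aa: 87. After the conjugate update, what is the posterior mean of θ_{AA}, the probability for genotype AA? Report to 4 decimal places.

The Dirichlet prior is conjugate to the Multinomial likelihood: each posterior αⱼ = prior αⱼ + observed count nⱼ.
Posterior concentration: (26.6, 76.6, 88.6), total = 191.8.
E[θ_{AA}|data] = α_{AA}/Σα = 26.6/191.8 = 0.1387.

0.1387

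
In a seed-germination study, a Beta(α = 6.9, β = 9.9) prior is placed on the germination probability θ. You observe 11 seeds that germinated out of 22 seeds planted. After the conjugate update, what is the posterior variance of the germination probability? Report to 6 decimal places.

The Beta prior is conjugate to a Binomial/Bernoulli likelihood; the update adds successes to α and failures to β.
Posterior: Beta(α+k, β+n−k) = Beta(6.9+11, 9.9+11) = Beta(17.9, 20.9).
Var = αβ/((α+β)²(α+β+1)) = 17.9·20.9/(38.8²·39.8) = 0.006244.

0.006244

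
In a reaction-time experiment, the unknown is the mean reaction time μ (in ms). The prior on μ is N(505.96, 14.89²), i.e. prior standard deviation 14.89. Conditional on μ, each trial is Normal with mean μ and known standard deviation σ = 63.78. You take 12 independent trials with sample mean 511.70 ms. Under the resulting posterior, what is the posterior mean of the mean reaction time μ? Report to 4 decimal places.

508.2297

For Normal data with known variance σ², a Normal(μ₀, σ₀²) prior on μ is conjugate. Posterior precision = 1/σ₀² + n/σ²; posterior mean is the precision-weighted average of μ₀ and x̄.
n·x̄ = 12·511.70 = 6140.4.
σ₀² = 14.89² = 221.7121, σ² = 63.78² = 4067.8884; σ² + n·σ₀² = 4067.8884 + 12·221.7121 = 6728.4336.
Posterior mean = (μ₀/σ₀² + n·x̄/σ²)/(1/σ₀² + n/σ²) = (σ²·μ₀ + σ₀²·n·x̄)/(σ² + n·σ₀²) = (4067.8884·505.96 + 221.7121·6140.4)/6728.4336 = 3419589.793704/6728.4336 = 508.2297.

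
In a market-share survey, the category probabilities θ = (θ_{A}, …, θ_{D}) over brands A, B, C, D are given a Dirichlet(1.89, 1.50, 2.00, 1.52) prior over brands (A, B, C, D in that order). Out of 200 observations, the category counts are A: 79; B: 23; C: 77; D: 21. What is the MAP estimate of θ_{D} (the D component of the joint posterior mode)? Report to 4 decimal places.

0.1061

The Dirichlet prior is conjugate to the Multinomial likelihood: each posterior αⱼ = prior αⱼ + observed count nⱼ.
Posterior concentration: (80.89, 24.50, 79.00, 22.52), total = 206.91.
Joint mode component: (α_{D}−1)/(Σα−K) = 21.52/202.91 = 0.1061.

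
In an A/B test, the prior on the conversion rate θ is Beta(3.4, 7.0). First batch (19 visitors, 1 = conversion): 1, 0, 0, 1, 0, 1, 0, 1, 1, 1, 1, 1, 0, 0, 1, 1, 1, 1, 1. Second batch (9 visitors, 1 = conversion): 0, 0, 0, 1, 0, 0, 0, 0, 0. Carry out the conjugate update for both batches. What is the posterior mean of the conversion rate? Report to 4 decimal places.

The Beta prior is conjugate to a Binomial/Bernoulli likelihood; the update adds successes to α and failures to β.
After batch 1: Beta(3.4+13, 7.0+6) = Beta(16.4, 13.0).
After batch 2: Beta(16.4+1, 13.0+8) = Beta(17.4, 21.0).
Posterior mean = α/(α+β) = 17.4/38.4 = 0.4531.

0.4531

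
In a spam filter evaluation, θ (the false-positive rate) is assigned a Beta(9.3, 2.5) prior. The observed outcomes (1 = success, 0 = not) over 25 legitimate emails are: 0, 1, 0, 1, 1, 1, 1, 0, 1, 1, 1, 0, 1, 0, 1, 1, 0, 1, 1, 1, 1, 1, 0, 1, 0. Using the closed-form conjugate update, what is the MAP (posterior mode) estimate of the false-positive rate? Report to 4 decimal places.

The Beta prior is conjugate to a Binomial/Bernoulli likelihood; the update adds successes to α and failures to β.
Posterior: Beta(α+k, β+n−k) = Beta(9.3+17, 2.5+8) = Beta(26.3, 10.5).
Mode of Beta(a,b) for a,b>1 is (a−1)/(a+b−2) = 25.3/34.8 = 0.7270.

0.7270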